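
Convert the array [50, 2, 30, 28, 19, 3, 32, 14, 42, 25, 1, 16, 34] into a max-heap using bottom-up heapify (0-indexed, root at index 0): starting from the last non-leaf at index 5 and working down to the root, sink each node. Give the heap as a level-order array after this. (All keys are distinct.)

sift down from index 5:
  3 vs larger child 34 at index 12, swap → [50, 2, 30, 28, 19, 34, 32, 14, 42, 25, 1, 16, 3]
sift down from index 4:
  19 vs larger child 25 at index 9, swap → [50, 2, 30, 28, 25, 34, 32, 14, 42, 19, 1, 16, 3]
sift down from index 3:
  28 vs larger child 42 at index 8, swap → [50, 2, 30, 42, 25, 34, 32, 14, 28, 19, 1, 16, 3]
sift down from index 2:
  30 vs larger child 34 at index 5, swap → [50, 2, 34, 42, 25, 30, 32, 14, 28, 19, 1, 16, 3]
sift down from index 1:
  2 vs larger child 42 at index 3, swap → [50, 42, 34, 2, 25, 30, 32, 14, 28, 19, 1, 16, 3]
  2 vs larger child 28 at index 8, swap → [50, 42, 34, 28, 25, 30, 32, 14, 2, 19, 1, 16, 3]
sift down from index 0: already satisfies heap property

[50, 42, 34, 28, 25, 30, 32, 14, 2, 19, 1, 16, 3]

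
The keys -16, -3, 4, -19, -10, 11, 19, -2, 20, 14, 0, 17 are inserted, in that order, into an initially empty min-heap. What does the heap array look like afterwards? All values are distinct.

[-19, -16, 4, -3, -10, 11, 19, -2, 20, 14, 0, 17]

Insert -16:
  append -16 at index 0 → [-16] (no swap needed)
Insert -3:
  append -3 at index 1 → [-16, -3] (no swap needed)
Insert 4:
  append 4 at index 2 → [-16, -3, 4] (no swap needed)
Insert -19:
  append -19 at index 3 → [-16, -3, 4, -19]
  -19 < parent -3 at index 1, swap → [-16, -19, 4, -3]
  -19 < parent -16 at index 0, swap → [-19, -16, 4, -3]
Insert -10:
  append -10 at index 4 → [-19, -16, 4, -3, -10] (no swap needed)
Insert 11:
  append 11 at index 5 → [-19, -16, 4, -3, -10, 11] (no swap needed)
Insert 19:
  append 19 at index 6 → [-19, -16, 4, -3, -10, 11, 19] (no swap needed)
Insert -2:
  append -2 at index 7 → [-19, -16, 4, -3, -10, 11, 19, -2] (no swap needed)
Insert 20:
  append 20 at index 8 → [-19, -16, 4, -3, -10, 11, 19, -2, 20] (no swap needed)
Insert 14:
  append 14 at index 9 → [-19, -16, 4, -3, -10, 11, 19, -2, 20, 14] (no swap needed)
Insert 0:
  append 0 at index 10 → [-19, -16, 4, -3, -10, 11, 19, -2, 20, 14, 0] (no swap needed)
Insert 17:
  append 17 at index 11 → [-19, -16, 4, -3, -10, 11, 19, -2, 20, 14, 0, 17] (no swap needed)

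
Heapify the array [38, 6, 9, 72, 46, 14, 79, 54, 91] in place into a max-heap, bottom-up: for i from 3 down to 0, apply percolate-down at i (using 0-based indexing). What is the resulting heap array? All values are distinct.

sift down from index 3:
  72 vs larger child 91 at index 8, swap → [38, 6, 9, 91, 46, 14, 79, 54, 72]
sift down from index 2:
  9 vs larger child 79 at index 6, swap → [38, 6, 79, 91, 46, 14, 9, 54, 72]
sift down from index 1:
  6 vs larger child 91 at index 3, swap → [38, 91, 79, 6, 46, 14, 9, 54, 72]
  6 vs larger child 72 at index 8, swap → [38, 91, 79, 72, 46, 14, 9, 54, 6]
sift down from index 0:
  38 vs larger child 91 at index 1, swap → [91, 38, 79, 72, 46, 14, 9, 54, 6]
  38 vs larger child 72 at index 3, swap → [91, 72, 79, 38, 46, 14, 9, 54, 6]
  38 vs larger child 54 at index 7, swap → [91, 72, 79, 54, 46, 14, 9, 38, 6]

[91, 72, 79, 54, 46, 14, 9, 38, 6]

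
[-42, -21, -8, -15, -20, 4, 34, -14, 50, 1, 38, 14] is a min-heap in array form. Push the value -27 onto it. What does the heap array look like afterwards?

[-42, -21, -27, -15, -20, -8, 34, -14, 50, 1, 38, 14, 4]

append -27 at index 12 → [-42, -21, -8, -15, -20, 4, 34, -14, 50, 1, 38, 14, -27]
-27 < parent 4 at index 5, swap → [-42, -21, -8, -15, -20, -27, 34, -14, 50, 1, 38, 14, 4]
-27 < parent -8 at index 2, swap → [-42, -21, -27, -15, -20, -8, 34, -14, 50, 1, 38, 14, 4]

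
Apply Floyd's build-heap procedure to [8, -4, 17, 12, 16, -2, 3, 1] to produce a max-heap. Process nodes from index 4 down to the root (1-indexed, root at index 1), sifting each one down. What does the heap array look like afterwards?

[17, 16, 8, 12, -4, -2, 3, 1]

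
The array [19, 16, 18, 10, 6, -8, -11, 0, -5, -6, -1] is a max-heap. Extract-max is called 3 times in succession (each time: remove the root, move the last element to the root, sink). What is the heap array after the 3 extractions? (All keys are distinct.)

extract-max #1 returns 19:
  remove root 19; move last element -1 to root → [-1, 16, 18, 10, 6, -8, -11, 0, -5, -6]
  -1 vs larger child 18 at index 2, swap → [18, 16, -1, 10, 6, -8, -11, 0, -5, -6]
extract-max #2 returns 18:
  remove root 18; move last element -6 to root → [-6, 16, -1, 10, 6, -8, -11, 0, -5]
  -6 vs larger child 16 at index 1, swap → [16, -6, -1, 10, 6, -8, -11, 0, -5]
  -6 vs larger child 10 at index 3, swap → [16, 10, -1, -6, 6, -8, -11, 0, -5]
  -6 vs larger child 0 at index 7, swap → [16, 10, -1, 0, 6, -8, -11, -6, -5]
extract-max #3 returns 16:
  remove root 16; move last element -5 to root → [-5, 10, -1, 0, 6, -8, -11, -6]
  -5 vs larger child 10 at index 1, swap → [10, -5, -1, 0, 6, -8, -11, -6]
  -5 vs larger child 6 at index 4, swap → [10, 6, -1, 0, -5, -8, -11, -6]

[10, 6, -1, 0, -5, -8, -11, -6]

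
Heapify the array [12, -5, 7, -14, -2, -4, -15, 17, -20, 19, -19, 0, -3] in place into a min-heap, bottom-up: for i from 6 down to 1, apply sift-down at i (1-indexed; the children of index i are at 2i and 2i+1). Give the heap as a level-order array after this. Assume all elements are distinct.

[-20, -19, -15, -14, -2, -4, 7, 17, -5, 19, 12, 0, -3]

sift down from index 6: already satisfies heap property
sift down from index 5:
  -2 vs smaller child -19 at index 11, swap → [12, -5, 7, -14, -19, -4, -15, 17, -20, 19, -2, 0, -3]
sift down from index 4:
  -14 vs smaller child -20 at index 9, swap → [12, -5, 7, -20, -19, -4, -15, 17, -14, 19, -2, 0, -3]
sift down from index 3:
  7 vs smaller child -15 at index 7, swap → [12, -5, -15, -20, -19, -4, 7, 17, -14, 19, -2, 0, -3]
sift down from index 2:
  -5 vs smaller child -20 at index 4, swap → [12, -20, -15, -5, -19, -4, 7, 17, -14, 19, -2, 0, -3]
  -5 vs smaller child -14 at index 9, swap → [12, -20, -15, -14, -19, -4, 7, 17, -5, 19, -2, 0, -3]
sift down from index 1:
  12 vs smaller child -20 at index 2, swap → [-20, 12, -15, -14, -19, -4, 7, 17, -5, 19, -2, 0, -3]
  12 vs smaller child -19 at index 5, swap → [-20, -19, -15, -14, 12, -4, 7, 17, -5, 19, -2, 0, -3]
  12 vs smaller child -2 at index 11, swap → [-20, -19, -15, -14, -2, -4, 7, 17, -5, 19, 12, 0, -3]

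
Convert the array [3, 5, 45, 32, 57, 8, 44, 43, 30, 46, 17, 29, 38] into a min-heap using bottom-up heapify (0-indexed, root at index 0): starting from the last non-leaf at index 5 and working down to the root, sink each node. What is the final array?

sift down from index 5: already satisfies heap property
sift down from index 4:
  57 vs smaller child 17 at index 10, swap → [3, 5, 45, 32, 17, 8, 44, 43, 30, 46, 57, 29, 38]
sift down from index 3:
  32 vs smaller child 30 at index 8, swap → [3, 5, 45, 30, 17, 8, 44, 43, 32, 46, 57, 29, 38]
sift down from index 2:
  45 vs smaller child 8 at index 5, swap → [3, 5, 8, 30, 17, 45, 44, 43, 32, 46, 57, 29, 38]
  45 vs smaller child 29 at index 11, swap → [3, 5, 8, 30, 17, 29, 44, 43, 32, 46, 57, 45, 38]
sift down from index 1: already satisfies heap property
sift down from index 0: already satisfies heap property

[3, 5, 8, 30, 17, 29, 44, 43, 32, 46, 57, 45, 38]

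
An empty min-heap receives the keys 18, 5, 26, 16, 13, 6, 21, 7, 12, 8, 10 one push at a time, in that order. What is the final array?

[5, 7, 6, 12, 8, 26, 21, 18, 13, 16, 10]

Insert 18:
  append 18 at index 0 → [18] (no swap needed)
Insert 5:
  append 5 at index 1 → [18, 5]
  5 < parent 18 at index 0, swap → [5, 18]
Insert 26:
  append 26 at index 2 → [5, 18, 26] (no swap needed)
Insert 16:
  append 16 at index 3 → [5, 18, 26, 16]
  16 < parent 18 at index 1, swap → [5, 16, 26, 18]
Insert 13:
  append 13 at index 4 → [5, 16, 26, 18, 13]
  13 < parent 16 at index 1, swap → [5, 13, 26, 18, 16]
Insert 6:
  append 6 at index 5 → [5, 13, 26, 18, 16, 6]
  6 < parent 26 at index 2, swap → [5, 13, 6, 18, 16, 26]
Insert 21:
  append 21 at index 6 → [5, 13, 6, 18, 16, 26, 21] (no swap needed)
Insert 7:
  append 7 at index 7 → [5, 13, 6, 18, 16, 26, 21, 7]
  7 < parent 18 at index 3, swap → [5, 13, 6, 7, 16, 26, 21, 18]
  7 < parent 13 at index 1, swap → [5, 7, 6, 13, 16, 26, 21, 18]
Insert 12:
  append 12 at index 8 → [5, 7, 6, 13, 16, 26, 21, 18, 12]
  12 < parent 13 at index 3, swap → [5, 7, 6, 12, 16, 26, 21, 18, 13]
Insert 8:
  append 8 at index 9 → [5, 7, 6, 12, 16, 26, 21, 18, 13, 8]
  8 < parent 16 at index 4, swap → [5, 7, 6, 12, 8, 26, 21, 18, 13, 16]
Insert 10:
  append 10 at index 10 → [5, 7, 6, 12, 8, 26, 21, 18, 13, 16, 10] (no swap needed)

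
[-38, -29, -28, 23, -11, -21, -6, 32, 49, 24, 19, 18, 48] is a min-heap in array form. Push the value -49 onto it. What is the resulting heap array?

[-49, -29, -38, 23, -11, -21, -28, 32, 49, 24, 19, 18, 48, -6]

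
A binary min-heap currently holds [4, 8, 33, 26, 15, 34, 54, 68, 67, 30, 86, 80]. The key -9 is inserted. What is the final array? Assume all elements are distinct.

[-9, 8, 4, 26, 15, 33, 54, 68, 67, 30, 86, 80, 34]

append -9 at index 12 → [4, 8, 33, 26, 15, 34, 54, 68, 67, 30, 86, 80, -9]
-9 < parent 34 at index 5, swap → [4, 8, 33, 26, 15, -9, 54, 68, 67, 30, 86, 80, 34]
-9 < parent 33 at index 2, swap → [4, 8, -9, 26, 15, 33, 54, 68, 67, 30, 86, 80, 34]
-9 < parent 4 at index 0, swap → [-9, 8, 4, 26, 15, 33, 54, 68, 67, 30, 86, 80, 34]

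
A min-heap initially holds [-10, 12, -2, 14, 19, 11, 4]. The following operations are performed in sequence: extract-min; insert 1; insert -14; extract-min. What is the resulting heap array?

extract-min → returns -10:
  remove root -10; move last element 4 to root → [4, 12, -2, 14, 19, 11]
  4 vs smaller child -2 at index 2, swap → [-2, 12, 4, 14, 19, 11]
insert 1:
  append 1 at index 6 → [-2, 12, 4, 14, 19, 11, 1]
  1 < parent 4 at index 2, swap → [-2, 12, 1, 14, 19, 11, 4]
insert -14:
  append -14 at index 7 → [-2, 12, 1, 14, 19, 11, 4, -14]
  -14 < parent 14 at index 3, swap → [-2, 12, 1, -14, 19, 11, 4, 14]
  -14 < parent 12 at index 1, swap → [-2, -14, 1, 12, 19, 11, 4, 14]
  -14 < parent -2 at index 0, swap → [-14, -2, 1, 12, 19, 11, 4, 14]
extract-min → returns -14:
  remove root -14; move last element 14 to root → [14, -2, 1, 12, 19, 11, 4]
  14 vs smaller child -2 at index 1, swap → [-2, 14, 1, 12, 19, 11, 4]
  14 vs smaller child 12 at index 3, swap → [-2, 12, 1, 14, 19, 11, 4]

[-2, 12, 1, 14, 19, 11, 4]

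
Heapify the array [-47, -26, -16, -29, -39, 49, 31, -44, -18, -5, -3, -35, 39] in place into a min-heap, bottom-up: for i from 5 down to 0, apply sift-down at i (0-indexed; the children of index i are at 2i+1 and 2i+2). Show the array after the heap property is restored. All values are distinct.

sift down from index 5:
  49 vs smaller child -35 at index 11, swap → [-47, -26, -16, -29, -39, -35, 31, -44, -18, -5, -3, 49, 39]
sift down from index 4: already satisfies heap property
sift down from index 3:
  -29 vs smaller child -44 at index 7, swap → [-47, -26, -16, -44, -39, -35, 31, -29, -18, -5, -3, 49, 39]
sift down from index 2:
  -16 vs smaller child -35 at index 5, swap → [-47, -26, -35, -44, -39, -16, 31, -29, -18, -5, -3, 49, 39]
sift down from index 1:
  -26 vs smaller child -44 at index 3, swap → [-47, -44, -35, -26, -39, -16, 31, -29, -18, -5, -3, 49, 39]
  -26 vs smaller child -29 at index 7, swap → [-47, -44, -35, -29, -39, -16, 31, -26, -18, -5, -3, 49, 39]
sift down from index 0: already satisfies heap property

[-47, -44, -35, -29, -39, -16, 31, -26, -18, -5, -3, 49, 39]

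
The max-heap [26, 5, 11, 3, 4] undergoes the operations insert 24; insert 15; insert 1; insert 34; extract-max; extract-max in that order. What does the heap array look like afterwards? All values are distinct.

insert 24:
  append 24 at index 5 → [26, 5, 11, 3, 4, 24]
  24 > parent 11 at index 2, swap → [26, 5, 24, 3, 4, 11]
insert 15:
  append 15 at index 6 → [26, 5, 24, 3, 4, 11, 15] (no swap needed)
insert 1:
  append 1 at index 7 → [26, 5, 24, 3, 4, 11, 15, 1] (no swap needed)
insert 34:
  append 34 at index 8 → [26, 5, 24, 3, 4, 11, 15, 1, 34]
  34 > parent 3 at index 3, swap → [26, 5, 24, 34, 4, 11, 15, 1, 3]
  34 > parent 5 at index 1, swap → [26, 34, 24, 5, 4, 11, 15, 1, 3]
  34 > parent 26 at index 0, swap → [34, 26, 24, 5, 4, 11, 15, 1, 3]
extract-max → returns 34:
  remove root 34; move last element 3 to root → [3, 26, 24, 5, 4, 11, 15, 1]
  3 vs larger child 26 at index 1, swap → [26, 3, 24, 5, 4, 11, 15, 1]
  3 vs larger child 5 at index 3, swap → [26, 5, 24, 3, 4, 11, 15, 1]
extract-max → returns 26:
  remove root 26; move last element 1 to root → [1, 5, 24, 3, 4, 11, 15]
  1 vs larger child 24 at index 2, swap → [24, 5, 1, 3, 4, 11, 15]
  1 vs larger child 15 at index 6, swap → [24, 5, 15, 3, 4, 11, 1]

[24, 5, 15, 3, 4, 11, 1]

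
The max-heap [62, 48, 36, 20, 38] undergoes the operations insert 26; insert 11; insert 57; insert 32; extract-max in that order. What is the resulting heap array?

[57, 48, 36, 32, 38, 26, 11, 20]

insert 26:
  append 26 at index 5 → [62, 48, 36, 20, 38, 26] (no swap needed)
insert 11:
  append 11 at index 6 → [62, 48, 36, 20, 38, 26, 11] (no swap needed)
insert 57:
  append 57 at index 7 → [62, 48, 36, 20, 38, 26, 11, 57]
  57 > parent 20 at index 3, swap → [62, 48, 36, 57, 38, 26, 11, 20]
  57 > parent 48 at index 1, swap → [62, 57, 36, 48, 38, 26, 11, 20]
insert 32:
  append 32 at index 8 → [62, 57, 36, 48, 38, 26, 11, 20, 32] (no swap needed)
extract-max → returns 62:
  remove root 62; move last element 32 to root → [32, 57, 36, 48, 38, 26, 11, 20]
  32 vs larger child 57 at index 1, swap → [57, 32, 36, 48, 38, 26, 11, 20]
  32 vs larger child 48 at index 3, swap → [57, 48, 36, 32, 38, 26, 11, 20]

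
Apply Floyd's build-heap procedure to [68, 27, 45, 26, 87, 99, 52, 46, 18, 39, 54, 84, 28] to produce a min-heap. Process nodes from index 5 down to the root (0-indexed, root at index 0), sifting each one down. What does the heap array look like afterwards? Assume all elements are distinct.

sift down from index 5:
  99 vs smaller child 28 at index 12, swap → [68, 27, 45, 26, 87, 28, 52, 46, 18, 39, 54, 84, 99]
sift down from index 4:
  87 vs smaller child 39 at index 9, swap → [68, 27, 45, 26, 39, 28, 52, 46, 18, 87, 54, 84, 99]
sift down from index 3:
  26 vs smaller child 18 at index 8, swap → [68, 27, 45, 18, 39, 28, 52, 46, 26, 87, 54, 84, 99]
sift down from index 2:
  45 vs smaller child 28 at index 5, swap → [68, 27, 28, 18, 39, 45, 52, 46, 26, 87, 54, 84, 99]
sift down from index 1:
  27 vs smaller child 18 at index 3, swap → [68, 18, 28, 27, 39, 45, 52, 46, 26, 87, 54, 84, 99]
  27 vs smaller child 26 at index 8, swap → [68, 18, 28, 26, 39, 45, 52, 46, 27, 87, 54, 84, 99]
sift down from index 0:
  68 vs smaller child 18 at index 1, swap → [18, 68, 28, 26, 39, 45, 52, 46, 27, 87, 54, 84, 99]
  68 vs smaller child 26 at index 3, swap → [18, 26, 28, 68, 39, 45, 52, 46, 27, 87, 54, 84, 99]
  68 vs smaller child 27 at index 8, swap → [18, 26, 28, 27, 39, 45, 52, 46, 68, 87, 54, 84, 99]

[18, 26, 28, 27, 39, 45, 52, 46, 68, 87, 54, 84, 99]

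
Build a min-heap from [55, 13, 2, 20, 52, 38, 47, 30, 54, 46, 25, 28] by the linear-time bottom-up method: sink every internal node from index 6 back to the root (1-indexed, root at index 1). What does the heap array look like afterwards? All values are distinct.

[2, 13, 28, 20, 25, 38, 47, 30, 54, 46, 52, 55]

sift down from index 6:
  38 vs only child 28 at index 12, swap → [55, 13, 2, 20, 52, 28, 47, 30, 54, 46, 25, 38]
sift down from index 5:
  52 vs smaller child 25 at index 11, swap → [55, 13, 2, 20, 25, 28, 47, 30, 54, 46, 52, 38]
sift down from index 4: already satisfies heap property
sift down from index 3: already satisfies heap property
sift down from index 2: already satisfies heap property
sift down from index 1:
  55 vs smaller child 2 at index 3, swap → [2, 13, 55, 20, 25, 28, 47, 30, 54, 46, 52, 38]
  55 vs smaller child 28 at index 6, swap → [2, 13, 28, 20, 25, 55, 47, 30, 54, 46, 52, 38]
  55 vs only child 38 at index 12, swap → [2, 13, 28, 20, 25, 38, 47, 30, 54, 46, 52, 55]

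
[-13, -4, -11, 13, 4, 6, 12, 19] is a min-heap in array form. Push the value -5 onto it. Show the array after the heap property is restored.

[-13, -5, -11, -4, 4, 6, 12, 19, 13]

append -5 at index 8 → [-13, -4, -11, 13, 4, 6, 12, 19, -5]
-5 < parent 13 at index 3, swap → [-13, -4, -11, -5, 4, 6, 12, 19, 13]
-5 < parent -4 at index 1, swap → [-13, -5, -11, -4, 4, 6, 12, 19, 13]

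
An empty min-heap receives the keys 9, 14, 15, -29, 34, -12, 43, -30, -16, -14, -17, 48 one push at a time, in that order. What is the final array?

Insert 9:
  append 9 at index 0 → [9] (no swap needed)
Insert 14:
  append 14 at index 1 → [9, 14] (no swap needed)
Insert 15:
  append 15 at index 2 → [9, 14, 15] (no swap needed)
Insert -29:
  append -29 at index 3 → [9, 14, 15, -29]
  -29 < parent 14 at index 1, swap → [9, -29, 15, 14]
  -29 < parent 9 at index 0, swap → [-29, 9, 15, 14]
Insert 34:
  append 34 at index 4 → [-29, 9, 15, 14, 34] (no swap needed)
Insert -12:
  append -12 at index 5 → [-29, 9, 15, 14, 34, -12]
  -12 < parent 15 at index 2, swap → [-29, 9, -12, 14, 34, 15]
Insert 43:
  append 43 at index 6 → [-29, 9, -12, 14, 34, 15, 43] (no swap needed)
Insert -30:
  append -30 at index 7 → [-29, 9, -12, 14, 34, 15, 43, -30]
  -30 < parent 14 at index 3, swap → [-29, 9, -12, -30, 34, 15, 43, 14]
  -30 < parent 9 at index 1, swap → [-29, -30, -12, 9, 34, 15, 43, 14]
  -30 < parent -29 at index 0, swap → [-30, -29, -12, 9, 34, 15, 43, 14]
Insert -16:
  append -16 at index 8 → [-30, -29, -12, 9, 34, 15, 43, 14, -16]
  -16 < parent 9 at index 3, swap → [-30, -29, -12, -16, 34, 15, 43, 14, 9]
Insert -14:
  append -14 at index 9 → [-30, -29, -12, -16, 34, 15, 43, 14, 9, -14]
  -14 < parent 34 at index 4, swap → [-30, -29, -12, -16, -14, 15, 43, 14, 9, 34]
Insert -17:
  append -17 at index 10 → [-30, -29, -12, -16, -14, 15, 43, 14, 9, 34, -17]
  -17 < parent -14 at index 4, swap → [-30, -29, -12, -16, -17, 15, 43, 14, 9, 34, -14]
Insert 48:
  append 48 at index 11 → [-30, -29, -12, -16, -17, 15, 43, 14, 9, 34, -14, 48] (no swap needed)

[-30, -29, -12, -16, -17, 15, 43, 14, 9, 34, -14, 48]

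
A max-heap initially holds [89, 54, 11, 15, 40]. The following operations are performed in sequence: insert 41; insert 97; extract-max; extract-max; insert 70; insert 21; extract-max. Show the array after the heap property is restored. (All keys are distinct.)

[54, 40, 41, 15, 11, 21]

insert 41:
  append 41 at index 5 → [89, 54, 11, 15, 40, 41]
  41 > parent 11 at index 2, swap → [89, 54, 41, 15, 40, 11]
insert 97:
  append 97 at index 6 → [89, 54, 41, 15, 40, 11, 97]
  97 > parent 41 at index 2, swap → [89, 54, 97, 15, 40, 11, 41]
  97 > parent 89 at index 0, swap → [97, 54, 89, 15, 40, 11, 41]
extract-max → returns 97:
  remove root 97; move last element 41 to root → [41, 54, 89, 15, 40, 11]
  41 vs larger child 89 at index 2, swap → [89, 54, 41, 15, 40, 11]
extract-max → returns 89:
  remove root 89; move last element 11 to root → [11, 54, 41, 15, 40]
  11 vs larger child 54 at index 1, swap → [54, 11, 41, 15, 40]
  11 vs larger child 40 at index 4, swap → [54, 40, 41, 15, 11]
insert 70:
  append 70 at index 5 → [54, 40, 41, 15, 11, 70]
  70 > parent 41 at index 2, swap → [54, 40, 70, 15, 11, 41]
  70 > parent 54 at index 0, swap → [70, 40, 54, 15, 11, 41]
insert 21:
  append 21 at index 6 → [70, 40, 54, 15, 11, 41, 21] (no swap needed)
extract-max → returns 70:
  remove root 70; move last element 21 to root → [21, 40, 54, 15, 11, 41]
  21 vs larger child 54 at index 2, swap → [54, 40, 21, 15, 11, 41]
  21 vs only child 41 at index 5, swap → [54, 40, 41, 15, 11, 21]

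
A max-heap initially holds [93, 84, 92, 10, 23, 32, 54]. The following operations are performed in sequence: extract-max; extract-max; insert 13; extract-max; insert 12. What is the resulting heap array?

[54, 32, 13, 10, 23, 12]

extract-max → returns 93:
  remove root 93; move last element 54 to root → [54, 84, 92, 10, 23, 32]
  54 vs larger child 92 at index 2, swap → [92, 84, 54, 10, 23, 32]
extract-max → returns 92:
  remove root 92; move last element 32 to root → [32, 84, 54, 10, 23]
  32 vs larger child 84 at index 1, swap → [84, 32, 54, 10, 23]
insert 13:
  append 13 at index 5 → [84, 32, 54, 10, 23, 13] (no swap needed)
extract-max → returns 84:
  remove root 84; move last element 13 to root → [13, 32, 54, 10, 23]
  13 vs larger child 54 at index 2, swap → [54, 32, 13, 10, 23]
insert 12:
  append 12 at index 5 → [54, 32, 13, 10, 23, 12] (no swap needed)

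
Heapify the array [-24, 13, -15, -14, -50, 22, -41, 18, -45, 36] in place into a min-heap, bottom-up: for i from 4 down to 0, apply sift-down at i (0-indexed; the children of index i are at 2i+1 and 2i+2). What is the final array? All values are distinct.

[-50, -45, -41, -24, 13, 22, -15, 18, -14, 36]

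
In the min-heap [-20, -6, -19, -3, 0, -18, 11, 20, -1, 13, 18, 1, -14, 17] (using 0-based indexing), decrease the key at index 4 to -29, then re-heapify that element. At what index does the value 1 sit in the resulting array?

set index 4 from 0 to -29 → [-20, -6, -19, -3, -29, -18, 11, 20, -1, 13, 18, 1, -14, 17]
-29 < parent -6 at index 1, swap → [-20, -29, -19, -3, -6, -18, 11, 20, -1, 13, 18, 1, -14, 17]
-29 < parent -20 at index 0, swap → [-29, -20, -19, -3, -6, -18, 11, 20, -1, 13, 18, 1, -14, 17]
resulting array: [-29, -20, -19, -3, -6, -18, 11, 20, -1, 13, 18, 1, -14, 17]

11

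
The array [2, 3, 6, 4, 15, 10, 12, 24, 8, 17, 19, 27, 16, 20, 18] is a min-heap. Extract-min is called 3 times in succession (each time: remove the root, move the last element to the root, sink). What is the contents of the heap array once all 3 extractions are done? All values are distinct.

[6, 8, 10, 18, 15, 16, 12, 24, 20, 17, 19, 27]

extract-min #1 returns 2:
  remove root 2; move last element 18 to root → [18, 3, 6, 4, 15, 10, 12, 24, 8, 17, 19, 27, 16, 20]
  18 vs smaller child 3 at index 1, swap → [3, 18, 6, 4, 15, 10, 12, 24, 8, 17, 19, 27, 16, 20]
  18 vs smaller child 4 at index 3, swap → [3, 4, 6, 18, 15, 10, 12, 24, 8, 17, 19, 27, 16, 20]
  18 vs smaller child 8 at index 8, swap → [3, 4, 6, 8, 15, 10, 12, 24, 18, 17, 19, 27, 16, 20]
extract-min #2 returns 3:
  remove root 3; move last element 20 to root → [20, 4, 6, 8, 15, 10, 12, 24, 18, 17, 19, 27, 16]
  20 vs smaller child 4 at index 1, swap → [4, 20, 6, 8, 15, 10, 12, 24, 18, 17, 19, 27, 16]
  20 vs smaller child 8 at index 3, swap → [4, 8, 6, 20, 15, 10, 12, 24, 18, 17, 19, 27, 16]
  20 vs smaller child 18 at index 8, swap → [4, 8, 6, 18, 15, 10, 12, 24, 20, 17, 19, 27, 16]
extract-min #3 returns 4:
  remove root 4; move last element 16 to root → [16, 8, 6, 18, 15, 10, 12, 24, 20, 17, 19, 27]
  16 vs smaller child 6 at index 2, swap → [6, 8, 16, 18, 15, 10, 12, 24, 20, 17, 19, 27]
  16 vs smaller child 10 at index 5, swap → [6, 8, 10, 18, 15, 16, 12, 24, 20, 17, 19, 27]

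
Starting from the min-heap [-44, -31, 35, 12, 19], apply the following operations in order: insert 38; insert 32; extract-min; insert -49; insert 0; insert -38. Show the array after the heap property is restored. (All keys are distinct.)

[-49, -38, -31, 0, 19, 38, 32, 35, 12]

insert 38:
  append 38 at index 5 → [-44, -31, 35, 12, 19, 38] (no swap needed)
insert 32:
  append 32 at index 6 → [-44, -31, 35, 12, 19, 38, 32]
  32 < parent 35 at index 2, swap → [-44, -31, 32, 12, 19, 38, 35]
extract-min → returns -44:
  remove root -44; move last element 35 to root → [35, -31, 32, 12, 19, 38]
  35 vs smaller child -31 at index 1, swap → [-31, 35, 32, 12, 19, 38]
  35 vs smaller child 12 at index 3, swap → [-31, 12, 32, 35, 19, 38]
insert -49:
  append -49 at index 6 → [-31, 12, 32, 35, 19, 38, -49]
  -49 < parent 32 at index 2, swap → [-31, 12, -49, 35, 19, 38, 32]
  -49 < parent -31 at index 0, swap → [-49, 12, -31, 35, 19, 38, 32]
insert 0:
  append 0 at index 7 → [-49, 12, -31, 35, 19, 38, 32, 0]
  0 < parent 35 at index 3, swap → [-49, 12, -31, 0, 19, 38, 32, 35]
  0 < parent 12 at index 1, swap → [-49, 0, -31, 12, 19, 38, 32, 35]
insert -38:
  append -38 at index 8 → [-49, 0, -31, 12, 19, 38, 32, 35, -38]
  -38 < parent 12 at index 3, swap → [-49, 0, -31, -38, 19, 38, 32, 35, 12]
  -38 < parent 0 at index 1, swap → [-49, -38, -31, 0, 19, 38, 32, 35, 12]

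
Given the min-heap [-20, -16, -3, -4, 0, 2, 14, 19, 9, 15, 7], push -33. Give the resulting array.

[-33, -16, -20, -4, 0, -3, 14, 19, 9, 15, 7, 2]

append -33 at index 11 → [-20, -16, -3, -4, 0, 2, 14, 19, 9, 15, 7, -33]
-33 < parent 2 at index 5, swap → [-20, -16, -3, -4, 0, -33, 14, 19, 9, 15, 7, 2]
-33 < parent -3 at index 2, swap → [-20, -16, -33, -4, 0, -3, 14, 19, 9, 15, 7, 2]
-33 < parent -20 at index 0, swap → [-33, -16, -20, -4, 0, -3, 14, 19, 9, 15, 7, 2]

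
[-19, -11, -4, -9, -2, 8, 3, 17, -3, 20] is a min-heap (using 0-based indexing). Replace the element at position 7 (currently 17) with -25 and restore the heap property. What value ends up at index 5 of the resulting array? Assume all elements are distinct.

set index 7 from 17 to -25 → [-19, -11, -4, -9, -2, 8, 3, -25, -3, 20]
-25 < parent -9 at index 3, swap → [-19, -11, -4, -25, -2, 8, 3, -9, -3, 20]
-25 < parent -11 at index 1, swap → [-19, -25, -4, -11, -2, 8, 3, -9, -3, 20]
-25 < parent -19 at index 0, swap → [-25, -19, -4, -11, -2, 8, 3, -9, -3, 20]
resulting array: [-25, -19, -4, -11, -2, 8, 3, -9, -3, 20]

8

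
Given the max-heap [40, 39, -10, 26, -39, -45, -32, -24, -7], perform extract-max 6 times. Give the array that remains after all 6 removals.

[-32, -39, -45]

extract-max #1 returns 40:
  remove root 40; move last element -7 to root → [-7, 39, -10, 26, -39, -45, -32, -24]
  -7 vs larger child 39 at index 1, swap → [39, -7, -10, 26, -39, -45, -32, -24]
  -7 vs larger child 26 at index 3, swap → [39, 26, -10, -7, -39, -45, -32, -24]
extract-max #2 returns 39:
  remove root 39; move last element -24 to root → [-24, 26, -10, -7, -39, -45, -32]
  -24 vs larger child 26 at index 1, swap → [26, -24, -10, -7, -39, -45, -32]
  -24 vs larger child -7 at index 3, swap → [26, -7, -10, -24, -39, -45, -32]
extract-max #3 returns 26:
  remove root 26; move last element -32 to root → [-32, -7, -10, -24, -39, -45]
  -32 vs larger child -7 at index 1, swap → [-7, -32, -10, -24, -39, -45]
  -32 vs larger child -24 at index 3, swap → [-7, -24, -10, -32, -39, -45]
extract-max #4 returns -7:
  remove root -7; move last element -45 to root → [-45, -24, -10, -32, -39]
  -45 vs larger child -10 at index 2, swap → [-10, -24, -45, -32, -39]
extract-max #5 returns -10:
  remove root -10; move last element -39 to root → [-39, -24, -45, -32]
  -39 vs larger child -24 at index 1, swap → [-24, -39, -45, -32]
  -39 vs only child -32 at index 3, swap → [-24, -32, -45, -39]
extract-max #6 returns -24:
  remove root -24; move last element -39 to root → [-39, -32, -45]
  -39 vs larger child -32 at index 1, swap → [-32, -39, -45]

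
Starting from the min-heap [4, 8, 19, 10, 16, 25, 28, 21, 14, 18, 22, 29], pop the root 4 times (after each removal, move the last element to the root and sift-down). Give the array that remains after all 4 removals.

extract-min #1 returns 4:
  remove root 4; move last element 29 to root → [29, 8, 19, 10, 16, 25, 28, 21, 14, 18, 22]
  29 vs smaller child 8 at index 1, swap → [8, 29, 19, 10, 16, 25, 28, 21, 14, 18, 22]
  29 vs smaller child 10 at index 3, swap → [8, 10, 19, 29, 16, 25, 28, 21, 14, 18, 22]
  29 vs smaller child 14 at index 8, swap → [8, 10, 19, 14, 16, 25, 28, 21, 29, 18, 22]
extract-min #2 returns 8:
  remove root 8; move last element 22 to root → [22, 10, 19, 14, 16, 25, 28, 21, 29, 18]
  22 vs smaller child 10 at index 1, swap → [10, 22, 19, 14, 16, 25, 28, 21, 29, 18]
  22 vs smaller child 14 at index 3, swap → [10, 14, 19, 22, 16, 25, 28, 21, 29, 18]
  22 vs smaller child 21 at index 7, swap → [10, 14, 19, 21, 16, 25, 28, 22, 29, 18]
extract-min #3 returns 10:
  remove root 10; move last element 18 to root → [18, 14, 19, 21, 16, 25, 28, 22, 29]
  18 vs smaller child 14 at index 1, swap → [14, 18, 19, 21, 16, 25, 28, 22, 29]
  18 vs smaller child 16 at index 4, swap → [14, 16, 19, 21, 18, 25, 28, 22, 29]
extract-min #4 returns 14:
  remove root 14; move last element 29 to root → [29, 16, 19, 21, 18, 25, 28, 22]
  29 vs smaller child 16 at index 1, swap → [16, 29, 19, 21, 18, 25, 28, 22]
  29 vs smaller child 18 at index 4, swap → [16, 18, 19, 21, 29, 25, 28, 22]

[16, 18, 19, 21, 29, 25, 28, 22]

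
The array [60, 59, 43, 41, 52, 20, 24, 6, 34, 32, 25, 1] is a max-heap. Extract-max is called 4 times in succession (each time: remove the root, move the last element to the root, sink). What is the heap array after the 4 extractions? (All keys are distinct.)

[41, 34, 24, 25, 32, 20, 1, 6]

extract-max #1 returns 60:
  remove root 60; move last element 1 to root → [1, 59, 43, 41, 52, 20, 24, 6, 34, 32, 25]
  1 vs larger child 59 at index 1, swap → [59, 1, 43, 41, 52, 20, 24, 6, 34, 32, 25]
  1 vs larger child 52 at index 4, swap → [59, 52, 43, 41, 1, 20, 24, 6, 34, 32, 25]
  1 vs larger child 32 at index 9, swap → [59, 52, 43, 41, 32, 20, 24, 6, 34, 1, 25]
extract-max #2 returns 59:
  remove root 59; move last element 25 to root → [25, 52, 43, 41, 32, 20, 24, 6, 34, 1]
  25 vs larger child 52 at index 1, swap → [52, 25, 43, 41, 32, 20, 24, 6, 34, 1]
  25 vs larger child 41 at index 3, swap → [52, 41, 43, 25, 32, 20, 24, 6, 34, 1]
  25 vs larger child 34 at index 8, swap → [52, 41, 43, 34, 32, 20, 24, 6, 25, 1]
extract-max #3 returns 52:
  remove root 52; move last element 1 to root → [1, 41, 43, 34, 32, 20, 24, 6, 25]
  1 vs larger child 43 at index 2, swap → [43, 41, 1, 34, 32, 20, 24, 6, 25]
  1 vs larger child 24 at index 6, swap → [43, 41, 24, 34, 32, 20, 1, 6, 25]
extract-max #4 returns 43:
  remove root 43; move last element 25 to root → [25, 41, 24, 34, 32, 20, 1, 6]
  25 vs larger child 41 at index 1, swap → [41, 25, 24, 34, 32, 20, 1, 6]
  25 vs larger child 34 at index 3, swap → [41, 34, 24, 25, 32, 20, 1, 6]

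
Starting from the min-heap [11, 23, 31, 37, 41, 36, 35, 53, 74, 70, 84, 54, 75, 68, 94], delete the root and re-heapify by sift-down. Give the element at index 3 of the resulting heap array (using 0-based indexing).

53

remove root 11; move last element 94 to root → [94, 23, 31, 37, 41, 36, 35, 53, 74, 70, 84, 54, 75, 68]
94 vs smaller child 23 at index 1, swap → [23, 94, 31, 37, 41, 36, 35, 53, 74, 70, 84, 54, 75, 68]
94 vs smaller child 37 at index 3, swap → [23, 37, 31, 94, 41, 36, 35, 53, 74, 70, 84, 54, 75, 68]
94 vs smaller child 53 at index 7, swap → [23, 37, 31, 53, 41, 36, 35, 94, 74, 70, 84, 54, 75, 68]
resulting array: [23, 37, 31, 53, 41, 36, 35, 94, 74, 70, 84, 54, 75, 68]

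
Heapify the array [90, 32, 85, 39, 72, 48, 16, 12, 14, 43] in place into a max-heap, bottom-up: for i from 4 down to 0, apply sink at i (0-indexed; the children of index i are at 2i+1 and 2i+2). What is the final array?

[90, 72, 85, 39, 43, 48, 16, 12, 14, 32]

sift down from index 4: already satisfies heap property
sift down from index 3: already satisfies heap property
sift down from index 2: already satisfies heap property
sift down from index 1:
  32 vs larger child 72 at index 4, swap → [90, 72, 85, 39, 32, 48, 16, 12, 14, 43]
  32 vs only child 43 at index 9, swap → [90, 72, 85, 39, 43, 48, 16, 12, 14, 32]
sift down from index 0: already satisfies heap property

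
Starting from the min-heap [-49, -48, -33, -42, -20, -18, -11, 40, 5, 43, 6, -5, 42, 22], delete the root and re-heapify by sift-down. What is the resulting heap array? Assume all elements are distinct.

remove root -49; move last element 22 to root → [22, -48, -33, -42, -20, -18, -11, 40, 5, 43, 6, -5, 42]
22 vs smaller child -48 at index 1, swap → [-48, 22, -33, -42, -20, -18, -11, 40, 5, 43, 6, -5, 42]
22 vs smaller child -42 at index 3, swap → [-48, -42, -33, 22, -20, -18, -11, 40, 5, 43, 6, -5, 42]
22 vs smaller child 5 at index 8, swap → [-48, -42, -33, 5, -20, -18, -11, 40, 22, 43, 6, -5, 42]

[-48, -42, -33, 5, -20, -18, -11, 40, 22, 43, 6, -5, 42]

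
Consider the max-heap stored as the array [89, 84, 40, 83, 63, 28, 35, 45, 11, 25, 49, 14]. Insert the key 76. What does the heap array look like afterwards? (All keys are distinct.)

[89, 84, 76, 83, 63, 40, 35, 45, 11, 25, 49, 14, 28]

append 76 at index 12 → [89, 84, 40, 83, 63, 28, 35, 45, 11, 25, 49, 14, 76]
76 > parent 28 at index 5, swap → [89, 84, 40, 83, 63, 76, 35, 45, 11, 25, 49, 14, 28]
76 > parent 40 at index 2, swap → [89, 84, 76, 83, 63, 40, 35, 45, 11, 25, 49, 14, 28]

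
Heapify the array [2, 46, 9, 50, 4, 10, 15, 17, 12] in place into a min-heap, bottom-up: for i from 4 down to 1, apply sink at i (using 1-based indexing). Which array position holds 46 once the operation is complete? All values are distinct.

5

sift down from index 4:
  50 vs smaller child 12 at index 9, swap → [2, 46, 9, 12, 4, 10, 15, 17, 50]
sift down from index 3: already satisfies heap property
sift down from index 2:
  46 vs smaller child 4 at index 5, swap → [2, 4, 9, 12, 46, 10, 15, 17, 50]
sift down from index 1: already satisfies heap property
resulting array: [2, 4, 9, 12, 46, 10, 15, 17, 50]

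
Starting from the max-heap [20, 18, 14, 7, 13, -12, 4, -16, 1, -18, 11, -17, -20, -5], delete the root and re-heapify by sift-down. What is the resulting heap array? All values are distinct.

[18, 13, 14, 7, 11, -12, 4, -16, 1, -18, -5, -17, -20]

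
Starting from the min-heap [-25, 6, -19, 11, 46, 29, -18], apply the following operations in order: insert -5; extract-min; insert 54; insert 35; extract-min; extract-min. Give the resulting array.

[-5, 6, 11, 54, 46, 29, 35]

insert -5:
  append -5 at index 7 → [-25, 6, -19, 11, 46, 29, -18, -5]
  -5 < parent 11 at index 3, swap → [-25, 6, -19, -5, 46, 29, -18, 11]
  -5 < parent 6 at index 1, swap → [-25, -5, -19, 6, 46, 29, -18, 11]
extract-min → returns -25:
  remove root -25; move last element 11 to root → [11, -5, -19, 6, 46, 29, -18]
  11 vs smaller child -19 at index 2, swap → [-19, -5, 11, 6, 46, 29, -18]
  11 vs smaller child -18 at index 6, swap → [-19, -5, -18, 6, 46, 29, 11]
insert 54:
  append 54 at index 7 → [-19, -5, -18, 6, 46, 29, 11, 54] (no swap needed)
insert 35:
  append 35 at index 8 → [-19, -5, -18, 6, 46, 29, 11, 54, 35] (no swap needed)
extract-min → returns -19:
  remove root -19; move last element 35 to root → [35, -5, -18, 6, 46, 29, 11, 54]
  35 vs smaller child -18 at index 2, swap → [-18, -5, 35, 6, 46, 29, 11, 54]
  35 vs smaller child 11 at index 6, swap → [-18, -5, 11, 6, 46, 29, 35, 54]
extract-min → returns -18:
  remove root -18; move last element 54 to root → [54, -5, 11, 6, 46, 29, 35]
  54 vs smaller child -5 at index 1, swap → [-5, 54, 11, 6, 46, 29, 35]
  54 vs smaller child 6 at index 3, swap → [-5, 6, 11, 54, 46, 29, 35]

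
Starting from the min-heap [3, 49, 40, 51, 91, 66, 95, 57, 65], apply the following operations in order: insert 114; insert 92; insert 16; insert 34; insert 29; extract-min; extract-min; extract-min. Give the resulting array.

[34, 49, 40, 51, 91, 66, 95, 57, 65, 114, 92]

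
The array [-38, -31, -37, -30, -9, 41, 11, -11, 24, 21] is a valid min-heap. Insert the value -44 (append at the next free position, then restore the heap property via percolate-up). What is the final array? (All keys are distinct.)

[-44, -38, -37, -30, -31, 41, 11, -11, 24, 21, -9]

append -44 at index 10 → [-38, -31, -37, -30, -9, 41, 11, -11, 24, 21, -44]
-44 < parent -9 at index 4, swap → [-38, -31, -37, -30, -44, 41, 11, -11, 24, 21, -9]
-44 < parent -31 at index 1, swap → [-38, -44, -37, -30, -31, 41, 11, -11, 24, 21, -9]
-44 < parent -38 at index 0, swap → [-44, -38, -37, -30, -31, 41, 11, -11, 24, 21, -9]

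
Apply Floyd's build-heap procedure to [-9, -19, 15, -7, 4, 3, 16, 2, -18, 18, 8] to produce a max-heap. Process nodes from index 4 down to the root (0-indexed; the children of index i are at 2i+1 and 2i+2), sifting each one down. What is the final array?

[18, 8, 16, 2, 4, 3, 15, -7, -18, -9, -19]

sift down from index 4:
  4 vs larger child 18 at index 9, swap → [-9, -19, 15, -7, 18, 3, 16, 2, -18, 4, 8]
sift down from index 3:
  -7 vs larger child 2 at index 7, swap → [-9, -19, 15, 2, 18, 3, 16, -7, -18, 4, 8]
sift down from index 2:
  15 vs larger child 16 at index 6, swap → [-9, -19, 16, 2, 18, 3, 15, -7, -18, 4, 8]
sift down from index 1:
  -19 vs larger child 18 at index 4, swap → [-9, 18, 16, 2, -19, 3, 15, -7, -18, 4, 8]
  -19 vs larger child 8 at index 10, swap → [-9, 18, 16, 2, 8, 3, 15, -7, -18, 4, -19]
sift down from index 0:
  -9 vs larger child 18 at index 1, swap → [18, -9, 16, 2, 8, 3, 15, -7, -18, 4, -19]
  -9 vs larger child 8 at index 4, swap → [18, 8, 16, 2, -9, 3, 15, -7, -18, 4, -19]
  -9 vs larger child 4 at index 9, swap → [18, 8, 16, 2, 4, 3, 15, -7, -18, -9, -19]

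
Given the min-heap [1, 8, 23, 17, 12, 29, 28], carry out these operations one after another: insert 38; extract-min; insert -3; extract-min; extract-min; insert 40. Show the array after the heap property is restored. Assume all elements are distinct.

insert 38:
  append 38 at index 7 → [1, 8, 23, 17, 12, 29, 28, 38] (no swap needed)
extract-min → returns 1:
  remove root 1; move last element 38 to root → [38, 8, 23, 17, 12, 29, 28]
  38 vs smaller child 8 at index 1, swap → [8, 38, 23, 17, 12, 29, 28]
  38 vs smaller child 12 at index 4, swap → [8, 12, 23, 17, 38, 29, 28]
insert -3:
  append -3 at index 7 → [8, 12, 23, 17, 38, 29, 28, -3]
  -3 < parent 17 at index 3, swap → [8, 12, 23, -3, 38, 29, 28, 17]
  -3 < parent 12 at index 1, swap → [8, -3, 23, 12, 38, 29, 28, 17]
  -3 < parent 8 at index 0, swap → [-3, 8, 23, 12, 38, 29, 28, 17]
extract-min → returns -3:
  remove root -3; move last element 17 to root → [17, 8, 23, 12, 38, 29, 28]
  17 vs smaller child 8 at index 1, swap → [8, 17, 23, 12, 38, 29, 28]
  17 vs smaller child 12 at index 3, swap → [8, 12, 23, 17, 38, 29, 28]
extract-min → returns 8:
  remove root 8; move last element 28 to root → [28, 12, 23, 17, 38, 29]
  28 vs smaller child 12 at index 1, swap → [12, 28, 23, 17, 38, 29]
  28 vs smaller child 17 at index 3, swap → [12, 17, 23, 28, 38, 29]
insert 40:
  append 40 at index 6 → [12, 17, 23, 28, 38, 29, 40] (no swap needed)

[12, 17, 23, 28, 38, 29, 40]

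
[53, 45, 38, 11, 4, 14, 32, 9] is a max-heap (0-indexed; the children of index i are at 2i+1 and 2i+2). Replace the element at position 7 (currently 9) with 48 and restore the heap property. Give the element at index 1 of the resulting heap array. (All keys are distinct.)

48

set index 7 from 9 to 48 → [53, 45, 38, 11, 4, 14, 32, 48]
48 > parent 11 at index 3, swap → [53, 45, 38, 48, 4, 14, 32, 11]
48 > parent 45 at index 1, swap → [53, 48, 38, 45, 4, 14, 32, 11]
resulting array: [53, 48, 38, 45, 4, 14, 32, 11]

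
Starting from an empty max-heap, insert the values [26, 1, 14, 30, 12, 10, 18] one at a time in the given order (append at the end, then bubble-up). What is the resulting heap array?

[30, 26, 18, 1, 12, 10, 14]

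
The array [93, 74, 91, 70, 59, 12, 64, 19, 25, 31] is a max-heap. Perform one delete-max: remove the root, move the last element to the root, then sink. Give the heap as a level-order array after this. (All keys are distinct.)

remove root 93; move last element 31 to root → [31, 74, 91, 70, 59, 12, 64, 19, 25]
31 vs larger child 91 at index 2, swap → [91, 74, 31, 70, 59, 12, 64, 19, 25]
31 vs larger child 64 at index 6, swap → [91, 74, 64, 70, 59, 12, 31, 19, 25]

[91, 74, 64, 70, 59, 12, 31, 19, 25]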